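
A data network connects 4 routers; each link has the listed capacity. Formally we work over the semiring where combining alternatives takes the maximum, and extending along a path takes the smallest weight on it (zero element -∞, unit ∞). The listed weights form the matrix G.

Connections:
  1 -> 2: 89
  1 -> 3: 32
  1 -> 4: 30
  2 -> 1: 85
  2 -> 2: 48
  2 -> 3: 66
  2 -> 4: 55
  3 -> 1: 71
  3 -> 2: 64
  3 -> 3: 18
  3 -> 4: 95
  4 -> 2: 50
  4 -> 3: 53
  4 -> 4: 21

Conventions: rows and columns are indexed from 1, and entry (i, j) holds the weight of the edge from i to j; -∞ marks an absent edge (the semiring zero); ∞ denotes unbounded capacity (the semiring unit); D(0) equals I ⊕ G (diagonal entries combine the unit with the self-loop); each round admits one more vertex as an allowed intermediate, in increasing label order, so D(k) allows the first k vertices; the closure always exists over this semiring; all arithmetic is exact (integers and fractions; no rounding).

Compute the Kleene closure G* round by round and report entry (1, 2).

D(0):
  [∞, 89, 32, 30]
  [85, ∞, 66, 55]
  [71, 64, ∞, 95]
  [-∞, 50, 53, ∞]
D(1):
  [∞, 89, 32, 30]
  [85, ∞, 66, 55]
  [71, 71, ∞, 95]
  [-∞, 50, 53, ∞]
D(2):
  [∞, 89, 66, 55]
  [85, ∞, 66, 55]
  [71, 71, ∞, 95]
  [50, 50, 53, ∞]
D(3):
  [∞, 89, 66, 66]
  [85, ∞, 66, 66]
  [71, 71, ∞, 95]
  [53, 53, 53, ∞]
D(4):
  [∞, 89, 66, 66]
  [85, ∞, 66, 66]
  [71, 71, ∞, 95]
  [53, 53, 53, ∞]
Answer: G*[1][2] = 89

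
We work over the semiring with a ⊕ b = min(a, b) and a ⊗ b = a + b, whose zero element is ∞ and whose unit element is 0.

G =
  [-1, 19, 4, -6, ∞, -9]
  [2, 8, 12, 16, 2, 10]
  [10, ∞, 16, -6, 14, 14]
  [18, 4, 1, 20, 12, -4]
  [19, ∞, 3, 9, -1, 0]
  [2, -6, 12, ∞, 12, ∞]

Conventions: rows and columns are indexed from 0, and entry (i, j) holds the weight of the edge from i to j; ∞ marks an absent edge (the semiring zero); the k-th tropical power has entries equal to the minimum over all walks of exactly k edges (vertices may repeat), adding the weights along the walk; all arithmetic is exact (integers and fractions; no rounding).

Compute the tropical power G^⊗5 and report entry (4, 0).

G^⊗2:
  [-7, -15, -5, -7, 3, -10]
  [1, 4, 5, -4, 1, -7]
  [9, -2, -5, 4, 6, -10]
  [-2, -10, 8, -5, 6, 9]
  [2, -6, 2, -3, -2, -1]
  [-4, 2, 6, -4, -4, -7]
G^⊗3:
  [-13, -16, -6, -13, -13, -16]
  [-5, -13, -3, -5, 0, -8]
  [-8, -16, 2, -11, 0, 0]
  [-8, -2, -4, -8, -8, -11]
  [-4, -7, -2, -4, -4, -7]
  [-5, -13, -3, -10, -5, -13]
G^⊗4:
  [-14, -22, -12, -19, -14, -22]
  [-11, -14, -4, -11, -11, -14]
  [-14, -8, -10, -14, -14, -17]
  [-9, -17, -7, -14, -9, -17]
  [-5, -13, -3, -10, -5, -13]
  [-11, -19, -9, -11, -11, -14]
G^⊗5:
  [-20, -28, -18, -20, -20, -23]
  [-12, -20, -10, -17, -12, -20]
  [-15, -23, -13, -20, -15, -23]
  [-15, -23, -13, -15, -15, -18]
  [-11, -19, -9, -11, -11, -14]
  [-17, -20, -10, -17, -17, -20]
Key observation: the optimum is the walk 4->2->3->5->1->0, with weight 3 + (-6) + (-4) + (-6) + 2 = -11.
Optimal value attained by: walk 4->2->3->5->1->0.
Answer: (G^⊗5)[4][0] = -11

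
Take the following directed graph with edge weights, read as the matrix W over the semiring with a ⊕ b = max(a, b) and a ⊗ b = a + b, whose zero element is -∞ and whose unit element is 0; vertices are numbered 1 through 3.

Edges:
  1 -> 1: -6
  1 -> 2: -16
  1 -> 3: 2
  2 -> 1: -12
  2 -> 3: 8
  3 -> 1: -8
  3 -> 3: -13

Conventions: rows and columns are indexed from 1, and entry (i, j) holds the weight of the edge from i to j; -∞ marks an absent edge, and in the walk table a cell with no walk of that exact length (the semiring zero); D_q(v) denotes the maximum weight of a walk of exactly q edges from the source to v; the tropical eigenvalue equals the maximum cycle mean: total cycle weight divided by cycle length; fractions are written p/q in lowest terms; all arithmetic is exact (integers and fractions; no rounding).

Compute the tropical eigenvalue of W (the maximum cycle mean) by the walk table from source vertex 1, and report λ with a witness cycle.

q=0: [0, -∞, -∞]
q=1: [-6, -16, 2]
q=2: [-6, -22, -4]
q=3: [-12, -22, -4]
Optimal cycle mean attained by: cycle 1->3->1, total 2 + (-8), length 2.
Answer: λ = -3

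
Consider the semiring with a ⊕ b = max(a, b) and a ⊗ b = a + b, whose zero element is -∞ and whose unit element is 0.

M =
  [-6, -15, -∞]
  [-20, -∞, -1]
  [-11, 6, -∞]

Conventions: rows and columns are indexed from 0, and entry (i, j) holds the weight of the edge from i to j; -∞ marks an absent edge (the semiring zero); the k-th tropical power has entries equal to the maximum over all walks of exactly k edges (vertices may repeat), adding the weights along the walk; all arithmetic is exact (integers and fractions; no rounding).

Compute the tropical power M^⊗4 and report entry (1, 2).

M^⊗2:
  [-12, -21, -16]
  [-12, 5, -∞]
  [-14, -26, 5]
M^⊗3:
  [-18, -10, -22]
  [-15, -27, 4]
  [-6, 11, -27]
M^⊗4:
  [-24, -16, -11]
  [-7, 10, -28]
  [-9, -21, 10]
Key observation: the optimum is the walk 1->2->0->1->2, with weight (-1) + (-11) + (-15) + (-1) = -28.
Optimal value attained by: walk 1->2->0->1->2.
Answer: (M^⊗4)[1][2] = -28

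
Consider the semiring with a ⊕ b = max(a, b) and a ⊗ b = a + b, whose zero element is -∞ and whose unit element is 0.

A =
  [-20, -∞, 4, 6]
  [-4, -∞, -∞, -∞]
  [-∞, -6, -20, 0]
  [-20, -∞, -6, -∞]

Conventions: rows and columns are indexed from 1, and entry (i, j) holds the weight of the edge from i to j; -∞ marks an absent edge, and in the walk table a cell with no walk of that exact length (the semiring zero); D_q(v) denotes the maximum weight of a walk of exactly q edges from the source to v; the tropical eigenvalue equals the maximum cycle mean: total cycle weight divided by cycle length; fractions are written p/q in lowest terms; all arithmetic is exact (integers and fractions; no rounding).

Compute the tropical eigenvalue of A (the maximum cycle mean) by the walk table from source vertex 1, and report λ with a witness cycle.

q=0: [0, -∞, -∞, -∞]
q=1: [-20, -∞, 4, 6]
q=2: [-14, -2, 0, 4]
q=3: [-6, -6, -2, 0]
q=4: [-10, -8, -2, 0]
Optimal cycle mean attained by: cycle 1->3->2->1, total 4 + (-6) + (-4), length 3.
Answer: λ = -2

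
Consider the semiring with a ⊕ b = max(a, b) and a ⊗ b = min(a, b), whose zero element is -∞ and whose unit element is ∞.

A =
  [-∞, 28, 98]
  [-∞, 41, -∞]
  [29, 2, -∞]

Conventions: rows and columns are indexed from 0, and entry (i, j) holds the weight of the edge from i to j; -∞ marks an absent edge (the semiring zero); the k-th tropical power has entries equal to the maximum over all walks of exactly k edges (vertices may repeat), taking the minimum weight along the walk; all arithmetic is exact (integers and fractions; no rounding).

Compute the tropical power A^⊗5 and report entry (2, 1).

A^⊗2:
  [29, 28, -∞]
  [-∞, 41, -∞]
  [-∞, 28, 29]
A^⊗3:
  [-∞, 28, 29]
  [-∞, 41, -∞]
  [29, 28, -∞]
A^⊗4:
  [29, 28, -∞]
  [-∞, 41, -∞]
  [-∞, 28, 29]
A^⊗5:
  [-∞, 28, 29]
  [-∞, 41, -∞]
  [29, 28, -∞]
Key observation: the optimum is the walk 2->0->1->1->1->1, with weight 29 min 28 min 41 min 41 min 41 = 28.
Optimal value attained by: walk 2->0->1->1->1->1.
Answer: (A^⊗5)[2][1] = 28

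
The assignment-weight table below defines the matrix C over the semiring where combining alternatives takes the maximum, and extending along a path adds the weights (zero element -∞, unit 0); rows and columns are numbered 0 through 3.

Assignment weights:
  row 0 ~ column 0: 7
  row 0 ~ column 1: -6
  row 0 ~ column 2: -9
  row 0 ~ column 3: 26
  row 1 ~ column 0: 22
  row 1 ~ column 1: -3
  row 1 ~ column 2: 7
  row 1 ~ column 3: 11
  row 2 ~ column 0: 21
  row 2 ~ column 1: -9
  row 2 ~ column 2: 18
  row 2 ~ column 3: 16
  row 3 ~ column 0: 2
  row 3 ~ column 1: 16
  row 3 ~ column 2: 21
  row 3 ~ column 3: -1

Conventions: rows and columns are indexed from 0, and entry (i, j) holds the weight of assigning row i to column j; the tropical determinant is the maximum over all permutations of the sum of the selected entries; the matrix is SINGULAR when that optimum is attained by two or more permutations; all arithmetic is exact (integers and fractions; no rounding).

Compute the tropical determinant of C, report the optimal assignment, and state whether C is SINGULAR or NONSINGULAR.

σ = (0, 1, 2, 3): 7 + (-3) + 18 + (-1) = 21
σ = (0, 1, 3, 2): 7 + (-3) + 16 + 21 = 41
σ = (0, 2, 1, 3): 7 + 7 + (-9) + (-1) = 4
σ = (0, 2, 3, 1): 7 + 7 + 16 + 16 = 46
σ = (0, 3, 1, 2): 7 + 11 + (-9) + 21 = 30
σ = (0, 3, 2, 1): 7 + 11 + 18 + 16 = 52
σ = (1, 0, 2, 3): (-6) + 22 + 18 + (-1) = 33
σ = (1, 0, 3, 2): (-6) + 22 + 16 + 21 = 53
σ = (1, 2, 0, 3): (-6) + 7 + 21 + (-1) = 21
σ = (1, 2, 3, 0): (-6) + 7 + 16 + 2 = 19
σ = (1, 3, 0, 2): (-6) + 11 + 21 + 21 = 47
σ = (1, 3, 2, 0): (-6) + 11 + 18 + 2 = 25
σ = (2, 0, 1, 3): (-9) + 22 + (-9) + (-1) = 3
σ = (2, 0, 3, 1): (-9) + 22 + 16 + 16 = 45
σ = (2, 1, 0, 3): (-9) + (-3) + 21 + (-1) = 8
σ = (2, 1, 3, 0): (-9) + (-3) + 16 + 2 = 6
σ = (2, 3, 0, 1): (-9) + 11 + 21 + 16 = 39
σ = (2, 3, 1, 0): (-9) + 11 + (-9) + 2 = -5
σ = (3, 0, 1, 2): 26 + 22 + (-9) + 21 = 60
σ = (3, 0, 2, 1): 26 + 22 + 18 + 16 = 82
σ = (3, 1, 0, 2): 26 + (-3) + 21 + 21 = 65
σ = (3, 1, 2, 0): 26 + (-3) + 18 + 2 = 43
σ = (3, 2, 0, 1): 26 + 7 + 21 + 16 = 70
σ = (3, 2, 1, 0): 26 + 7 + (-9) + 2 = 26
Optimal value attained by: σ = (3, 0, 2, 1).
Answer: det⊕(C) = 82; verdict: NONSINGULAR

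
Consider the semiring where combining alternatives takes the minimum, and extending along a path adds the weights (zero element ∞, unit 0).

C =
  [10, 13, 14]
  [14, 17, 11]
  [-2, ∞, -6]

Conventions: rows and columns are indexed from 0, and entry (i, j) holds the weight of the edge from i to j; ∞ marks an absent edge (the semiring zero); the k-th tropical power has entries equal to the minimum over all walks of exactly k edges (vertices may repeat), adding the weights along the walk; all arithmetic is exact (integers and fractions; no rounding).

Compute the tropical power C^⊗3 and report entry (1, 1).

C^⊗2:
  [12, 23, 8]
  [9, 27, 5]
  [-8, 11, -12]
C^⊗3:
  [6, 25, 2]
  [3, 22, -1]
  [-14, 5, -18]
Key observation: the optimum is the walk 1->2->0->1, with weight 11 + (-2) + 13 = 22.
Optimal value attained by: walk 1->2->0->1.
Answer: (C^⊗3)[1][1] = 22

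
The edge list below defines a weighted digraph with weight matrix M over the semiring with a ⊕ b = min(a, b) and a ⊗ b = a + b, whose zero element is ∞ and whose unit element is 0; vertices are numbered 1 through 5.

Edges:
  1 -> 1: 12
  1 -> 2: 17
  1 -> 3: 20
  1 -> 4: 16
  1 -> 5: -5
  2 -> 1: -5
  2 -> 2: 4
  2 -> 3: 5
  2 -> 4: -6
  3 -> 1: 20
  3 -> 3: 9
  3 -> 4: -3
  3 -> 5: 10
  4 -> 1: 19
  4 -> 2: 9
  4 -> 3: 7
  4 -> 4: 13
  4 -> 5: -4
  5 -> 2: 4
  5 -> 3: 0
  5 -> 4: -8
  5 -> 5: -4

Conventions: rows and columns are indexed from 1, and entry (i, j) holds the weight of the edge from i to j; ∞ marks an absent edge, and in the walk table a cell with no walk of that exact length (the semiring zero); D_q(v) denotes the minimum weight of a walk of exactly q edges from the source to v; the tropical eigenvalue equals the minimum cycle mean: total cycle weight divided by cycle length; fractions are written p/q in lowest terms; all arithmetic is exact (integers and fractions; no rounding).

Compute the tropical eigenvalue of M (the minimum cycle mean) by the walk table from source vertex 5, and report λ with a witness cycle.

q=0: [∞, ∞, ∞, ∞, 0]
q=1: [∞, 4, 0, -8, -4]
q=2: [-1, 0, -4, -12, -12]
q=3: [-5, -8, -12, -20, -16]
q=4: [-13, -12, -16, -24, -24]
q=5: [-17, -20, -24, -32, -28]
Optimal cycle mean attained by: cycle 4->5->4, total (-4) + (-8), length 2.
Answer: λ = -6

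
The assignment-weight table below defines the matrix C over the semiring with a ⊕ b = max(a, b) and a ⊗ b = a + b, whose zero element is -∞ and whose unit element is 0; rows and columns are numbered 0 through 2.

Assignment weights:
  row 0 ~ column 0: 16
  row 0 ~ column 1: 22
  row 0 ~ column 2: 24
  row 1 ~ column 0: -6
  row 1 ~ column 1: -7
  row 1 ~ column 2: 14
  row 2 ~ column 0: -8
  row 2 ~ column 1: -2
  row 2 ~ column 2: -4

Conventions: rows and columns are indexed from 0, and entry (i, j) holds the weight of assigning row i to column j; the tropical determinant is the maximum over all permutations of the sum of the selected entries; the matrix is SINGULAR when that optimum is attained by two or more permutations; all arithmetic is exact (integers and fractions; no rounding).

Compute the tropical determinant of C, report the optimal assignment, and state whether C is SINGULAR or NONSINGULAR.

σ = (0, 1, 2): 16 + (-7) + (-4) = 5
σ = (0, 2, 1): 16 + 14 + (-2) = 28
σ = (1, 0, 2): 22 + (-6) + (-4) = 12
σ = (1, 2, 0): 22 + 14 + (-8) = 28
σ = (2, 0, 1): 24 + (-6) + (-2) = 16
σ = (2, 1, 0): 24 + (-7) + (-8) = 9
Optimal value attained by: σ = (0, 2, 1).
Answer: det⊕(C) = 28; verdict: SINGULAR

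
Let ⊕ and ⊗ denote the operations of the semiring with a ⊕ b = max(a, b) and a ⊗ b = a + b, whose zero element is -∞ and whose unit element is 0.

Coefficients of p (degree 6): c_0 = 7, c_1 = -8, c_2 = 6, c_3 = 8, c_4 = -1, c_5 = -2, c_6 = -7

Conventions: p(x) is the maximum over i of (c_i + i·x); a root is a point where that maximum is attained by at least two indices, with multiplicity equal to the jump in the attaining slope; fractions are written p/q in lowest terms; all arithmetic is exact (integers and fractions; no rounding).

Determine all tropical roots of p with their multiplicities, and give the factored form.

hull edge (i=0, c=7) to (i=3, c=8): slope 1/3, span 3
hull edge (i=3, c=8) to (i=6, c=-7): slope -5, span 3
Factored form: p(x) = -7 ⊗ (x ⊕ (-1/3)) ⊗ (x ⊕ (-1/3)) ⊗ (x ⊕ (-1/3)) ⊗ (x ⊕ 5) ⊗ (x ⊕ 5) ⊗ (x ⊕ 5)
Answer: roots = -1/3 (mult 3), 5 (mult 3)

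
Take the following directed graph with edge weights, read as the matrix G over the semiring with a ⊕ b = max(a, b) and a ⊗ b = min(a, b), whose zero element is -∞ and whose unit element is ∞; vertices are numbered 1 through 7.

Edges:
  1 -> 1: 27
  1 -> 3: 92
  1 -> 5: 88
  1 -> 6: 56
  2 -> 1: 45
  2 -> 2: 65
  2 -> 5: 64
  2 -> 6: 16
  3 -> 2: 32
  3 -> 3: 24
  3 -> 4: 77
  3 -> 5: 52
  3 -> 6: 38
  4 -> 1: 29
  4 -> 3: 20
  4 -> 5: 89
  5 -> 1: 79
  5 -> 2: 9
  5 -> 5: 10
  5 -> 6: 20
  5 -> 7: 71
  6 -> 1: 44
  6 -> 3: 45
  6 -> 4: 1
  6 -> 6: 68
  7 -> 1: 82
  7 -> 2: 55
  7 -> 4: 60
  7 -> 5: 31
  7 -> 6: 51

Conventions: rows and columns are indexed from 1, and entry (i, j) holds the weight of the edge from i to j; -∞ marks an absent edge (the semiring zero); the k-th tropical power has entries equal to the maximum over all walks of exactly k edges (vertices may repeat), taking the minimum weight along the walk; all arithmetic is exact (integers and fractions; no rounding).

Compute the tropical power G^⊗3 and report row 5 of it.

G^⊗2:
  [79, 32, 45, 77, 52, 56, 71]
  [64, 65, 45, 1, 64, 45, 64]
  [52, 32, 38, 24, 77, 38, 52]
  [79, 20, 29, 20, 29, 29, 71]
  [71, 55, 79, 60, 79, 56, 10]
  [44, 32, 45, 45, 45, 68, -∞]
  [45, 55, 82, 1, 82, 56, 31]
G^⊗3:
  [71, 55, 79, 60, 79, 56, 52]
  [64, 65, 64, 60, 64, 56, 64]
  [77, 52, 52, 52, 52, 52, 71]
  [71, 55, 79, 60, 79, 56, 29]
  [79, 55, 71, 77, 71, 56, 71]
  [45, 32, 45, 45, 45, 68, 45]
  [79, 55, 45, 77, 55, 56, 71]
Answer: row 5 of G^⊗3 = [79, 55, 71, 77, 71, 56, 71]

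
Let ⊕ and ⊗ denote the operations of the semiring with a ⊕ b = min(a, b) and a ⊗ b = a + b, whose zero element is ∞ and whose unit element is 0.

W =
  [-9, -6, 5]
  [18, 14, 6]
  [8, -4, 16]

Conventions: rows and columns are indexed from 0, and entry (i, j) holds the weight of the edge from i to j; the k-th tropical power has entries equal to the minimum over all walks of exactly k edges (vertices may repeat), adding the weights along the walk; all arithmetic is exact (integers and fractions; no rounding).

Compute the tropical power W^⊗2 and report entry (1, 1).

W^⊗2:
  [-18, -15, -4]
  [9, 2, 20]
  [-1, 2, 2]
Key observation: the optimum is the walk 1->2->1, with weight 6 + (-4) = 2.
Optimal value attained by: walk 1->2->1.
Answer: (W^⊗2)[1][1] = 2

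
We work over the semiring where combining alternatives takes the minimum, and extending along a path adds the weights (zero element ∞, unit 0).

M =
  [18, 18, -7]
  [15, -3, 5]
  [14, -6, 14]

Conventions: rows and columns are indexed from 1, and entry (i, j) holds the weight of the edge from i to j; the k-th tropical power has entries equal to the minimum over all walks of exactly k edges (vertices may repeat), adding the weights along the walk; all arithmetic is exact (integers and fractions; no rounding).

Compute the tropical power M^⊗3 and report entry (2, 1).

M^⊗2:
  [7, -13, 7]
  [12, -6, 2]
  [9, -9, -1]
M^⊗3:
  [2, -16, -8]
  [9, -9, -1]
  [6, -12, -4]
Key observation: the optimum is the walk 2->2->2->1, with weight (-3) + (-3) + 15 = 9.
Optimal value attained by: walk 2->2->2->1.
Answer: (M^⊗3)[2][1] = 9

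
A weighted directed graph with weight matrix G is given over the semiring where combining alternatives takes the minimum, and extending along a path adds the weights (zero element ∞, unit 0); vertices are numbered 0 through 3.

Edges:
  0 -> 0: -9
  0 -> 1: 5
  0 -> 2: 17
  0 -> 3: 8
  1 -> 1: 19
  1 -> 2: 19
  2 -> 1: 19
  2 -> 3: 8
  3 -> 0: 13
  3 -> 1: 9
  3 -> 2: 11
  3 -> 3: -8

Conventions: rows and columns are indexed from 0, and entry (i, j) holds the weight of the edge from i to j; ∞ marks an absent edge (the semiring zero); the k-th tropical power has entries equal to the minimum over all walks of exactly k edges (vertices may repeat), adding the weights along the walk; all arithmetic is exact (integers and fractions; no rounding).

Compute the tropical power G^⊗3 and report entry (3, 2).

G^⊗2:
  [-18, -4, 8, -1]
  [∞, 38, 38, 27]
  [21, 17, 19, 0]
  [4, 1, 3, -16]
G^⊗3:
  [-27, -13, -1, -10]
  [40, 36, 38, 19]
  [12, 9, 11, -8]
  [-5, -7, -5, -24]
Key observation: the optimum is the walk 3->3->3->2, with weight (-8) + (-8) + 11 = -5.
Optimal value attained by: walk 3->3->3->2.
Answer: (G^⊗3)[3][2] = -5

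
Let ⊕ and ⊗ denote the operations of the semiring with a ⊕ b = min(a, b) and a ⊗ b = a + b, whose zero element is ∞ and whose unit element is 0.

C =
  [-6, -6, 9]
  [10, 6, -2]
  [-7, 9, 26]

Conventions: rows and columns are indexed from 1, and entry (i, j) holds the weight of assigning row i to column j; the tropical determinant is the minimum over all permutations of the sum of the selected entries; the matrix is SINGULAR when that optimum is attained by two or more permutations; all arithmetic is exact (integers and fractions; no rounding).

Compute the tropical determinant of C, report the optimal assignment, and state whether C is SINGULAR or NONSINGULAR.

σ = (1, 2, 3): (-6) + 6 + 26 = 26
σ = (1, 3, 2): (-6) + (-2) + 9 = 1
σ = (2, 1, 3): (-6) + 10 + 26 = 30
σ = (2, 3, 1): (-6) + (-2) + (-7) = -15
σ = (3, 1, 2): 9 + 10 + 9 = 28
σ = (3, 2, 1): 9 + 6 + (-7) = 8
Optimal value attained by: σ = (2, 3, 1).
Answer: det⊕(C) = -15; verdict: NONSINGULAR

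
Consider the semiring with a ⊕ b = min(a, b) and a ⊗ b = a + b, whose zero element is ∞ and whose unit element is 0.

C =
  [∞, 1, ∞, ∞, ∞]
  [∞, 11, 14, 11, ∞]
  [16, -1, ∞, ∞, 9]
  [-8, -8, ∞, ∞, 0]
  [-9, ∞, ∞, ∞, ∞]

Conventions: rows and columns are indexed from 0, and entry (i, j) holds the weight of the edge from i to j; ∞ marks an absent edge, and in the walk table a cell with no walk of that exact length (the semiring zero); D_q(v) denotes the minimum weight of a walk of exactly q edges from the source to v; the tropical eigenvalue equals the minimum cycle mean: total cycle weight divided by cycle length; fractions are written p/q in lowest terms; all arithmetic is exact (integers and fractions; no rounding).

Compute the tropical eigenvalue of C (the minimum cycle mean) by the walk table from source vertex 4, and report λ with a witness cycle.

q=0: [∞, ∞, ∞, ∞, 0]
q=1: [-9, ∞, ∞, ∞, ∞]
q=2: [∞, -8, ∞, ∞, ∞]
q=3: [∞, 3, 6, 3, ∞]
q=4: [-5, -5, 17, 14, 3]
q=5: [-6, -4, 9, 6, 14]
Optimal cycle mean attained by: cycle 0->1->3->4->0, total 1 + 11 + 0 + (-9), length 4.
Answer: λ = 3/4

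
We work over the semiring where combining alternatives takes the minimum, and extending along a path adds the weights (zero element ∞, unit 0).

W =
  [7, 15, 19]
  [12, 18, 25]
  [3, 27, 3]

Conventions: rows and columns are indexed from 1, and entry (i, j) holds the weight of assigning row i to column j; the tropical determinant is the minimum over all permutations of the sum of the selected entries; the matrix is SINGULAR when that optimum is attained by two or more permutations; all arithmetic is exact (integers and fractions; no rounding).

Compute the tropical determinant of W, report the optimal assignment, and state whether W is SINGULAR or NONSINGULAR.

σ = (1, 2, 3): 7 + 18 + 3 = 28
σ = (1, 3, 2): 7 + 25 + 27 = 59
σ = (2, 1, 3): 15 + 12 + 3 = 30
σ = (2, 3, 1): 15 + 25 + 3 = 43
σ = (3, 1, 2): 19 + 12 + 27 = 58
σ = (3, 2, 1): 19 + 18 + 3 = 40
Optimal value attained by: σ = (1, 2, 3).
Answer: det⊕(W) = 28; verdict: NONSINGULAR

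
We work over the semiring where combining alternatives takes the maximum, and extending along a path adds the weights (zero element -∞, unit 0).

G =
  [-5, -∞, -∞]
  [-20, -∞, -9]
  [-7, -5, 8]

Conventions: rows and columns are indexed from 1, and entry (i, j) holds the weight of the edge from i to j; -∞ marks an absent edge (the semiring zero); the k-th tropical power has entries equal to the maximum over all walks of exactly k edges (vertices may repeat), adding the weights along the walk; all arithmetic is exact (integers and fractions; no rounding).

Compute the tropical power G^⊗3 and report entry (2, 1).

G^⊗2:
  [-10, -∞, -∞]
  [-16, -14, -1]
  [1, 3, 16]
G^⊗3:
  [-15, -∞, -∞]
  [-8, -6, 7]
  [9, 11, 24]
Key observation: the optimum is the walk 2->3->3->1, with weight (-9) + 8 + (-7) = -8.
Optimal value attained by: walk 2->3->3->1.
Answer: (G^⊗3)[2][1] = -8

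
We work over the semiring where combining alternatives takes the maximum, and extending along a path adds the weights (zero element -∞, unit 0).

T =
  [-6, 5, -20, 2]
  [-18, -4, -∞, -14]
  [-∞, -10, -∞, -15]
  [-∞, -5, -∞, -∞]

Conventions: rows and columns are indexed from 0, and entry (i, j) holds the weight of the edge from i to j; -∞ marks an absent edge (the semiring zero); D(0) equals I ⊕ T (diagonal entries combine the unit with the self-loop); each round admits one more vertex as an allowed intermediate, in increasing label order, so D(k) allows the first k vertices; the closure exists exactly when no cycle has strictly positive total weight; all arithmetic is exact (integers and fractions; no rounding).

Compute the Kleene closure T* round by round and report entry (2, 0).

D(0):
  [0, 5, -20, 2]
  [-18, 0, -∞, -14]
  [-∞, -10, 0, -15]
  [-∞, -5, -∞, 0]
D(1):
  [0, 5, -20, 2]
  [-18, 0, -38, -14]
  [-∞, -10, 0, -15]
  [-∞, -5, -∞, 0]
D(2):
  [0, 5, -20, 2]
  [-18, 0, -38, -14]
  [-28, -10, 0, -15]
  [-23, -5, -43, 0]
D(3):
  [0, 5, -20, 2]
  [-18, 0, -38, -14]
  [-28, -10, 0, -15]
  [-23, -5, -43, 0]
D(4):
  [0, 5, -20, 2]
  [-18, 0, -38, -14]
  [-28, -10, 0, -15]
  [-23, -5, -43, 0]
Answer: T*[2][0] = -28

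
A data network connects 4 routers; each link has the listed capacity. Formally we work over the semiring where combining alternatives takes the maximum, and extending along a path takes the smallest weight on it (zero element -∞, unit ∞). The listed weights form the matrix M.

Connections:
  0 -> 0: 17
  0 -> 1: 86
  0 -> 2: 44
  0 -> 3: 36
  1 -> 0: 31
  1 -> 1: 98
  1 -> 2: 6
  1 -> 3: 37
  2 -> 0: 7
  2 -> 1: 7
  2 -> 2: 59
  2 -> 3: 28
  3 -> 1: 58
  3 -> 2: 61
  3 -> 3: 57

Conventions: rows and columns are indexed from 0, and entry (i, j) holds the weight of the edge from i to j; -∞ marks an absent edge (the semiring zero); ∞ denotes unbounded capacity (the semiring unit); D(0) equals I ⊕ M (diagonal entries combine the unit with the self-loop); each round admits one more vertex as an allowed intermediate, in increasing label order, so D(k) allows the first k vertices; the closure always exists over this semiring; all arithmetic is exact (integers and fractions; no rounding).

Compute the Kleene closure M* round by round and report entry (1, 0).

D(0):
  [∞, 86, 44, 36]
  [31, ∞, 6, 37]
  [7, 7, ∞, 28]
  [-∞, 58, 61, ∞]
D(1):
  [∞, 86, 44, 36]
  [31, ∞, 31, 37]
  [7, 7, ∞, 28]
  [-∞, 58, 61, ∞]
D(2):
  [∞, 86, 44, 37]
  [31, ∞, 31, 37]
  [7, 7, ∞, 28]
  [31, 58, 61, ∞]
D(3):
  [∞, 86, 44, 37]
  [31, ∞, 31, 37]
  [7, 7, ∞, 28]
  [31, 58, 61, ∞]
D(4):
  [∞, 86, 44, 37]
  [31, ∞, 37, 37]
  [28, 28, ∞, 28]
  [31, 58, 61, ∞]
Answer: M*[1][0] = 31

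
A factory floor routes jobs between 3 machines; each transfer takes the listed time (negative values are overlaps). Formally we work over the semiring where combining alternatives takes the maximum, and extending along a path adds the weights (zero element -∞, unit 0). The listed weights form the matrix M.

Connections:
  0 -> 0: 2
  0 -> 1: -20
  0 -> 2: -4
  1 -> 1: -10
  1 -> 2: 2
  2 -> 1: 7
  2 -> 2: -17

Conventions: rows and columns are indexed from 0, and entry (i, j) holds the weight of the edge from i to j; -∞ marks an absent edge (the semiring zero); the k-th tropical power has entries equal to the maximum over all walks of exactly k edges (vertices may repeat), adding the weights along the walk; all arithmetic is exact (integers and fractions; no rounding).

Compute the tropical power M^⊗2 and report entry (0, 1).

M^⊗2:
  [4, 3, -2]
  [-∞, 9, -8]
  [-∞, -3, 9]
Key observation: the optimum is the walk 0->2->1, with weight (-4) + 7 = 3.
Optimal value attained by: walk 0->2->1.
Answer: (M^⊗2)[0][1] = 3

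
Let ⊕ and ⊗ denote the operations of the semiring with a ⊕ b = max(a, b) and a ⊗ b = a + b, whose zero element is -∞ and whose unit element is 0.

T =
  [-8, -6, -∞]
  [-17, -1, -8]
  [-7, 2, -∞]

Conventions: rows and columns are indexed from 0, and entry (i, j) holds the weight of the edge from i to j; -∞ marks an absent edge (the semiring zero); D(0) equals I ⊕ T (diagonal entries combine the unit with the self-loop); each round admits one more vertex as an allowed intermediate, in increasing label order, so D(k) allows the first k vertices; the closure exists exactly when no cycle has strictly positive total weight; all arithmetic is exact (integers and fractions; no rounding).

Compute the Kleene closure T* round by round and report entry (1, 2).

D(0):
  [0, -6, -∞]
  [-17, 0, -8]
  [-7, 2, 0]
D(1):
  [0, -6, -∞]
  [-17, 0, -8]
  [-7, 2, 0]
D(2):
  [0, -6, -14]
  [-17, 0, -8]
  [-7, 2, 0]
D(3):
  [0, -6, -14]
  [-15, 0, -8]
  [-7, 2, 0]
Answer: T*[1][2] = -8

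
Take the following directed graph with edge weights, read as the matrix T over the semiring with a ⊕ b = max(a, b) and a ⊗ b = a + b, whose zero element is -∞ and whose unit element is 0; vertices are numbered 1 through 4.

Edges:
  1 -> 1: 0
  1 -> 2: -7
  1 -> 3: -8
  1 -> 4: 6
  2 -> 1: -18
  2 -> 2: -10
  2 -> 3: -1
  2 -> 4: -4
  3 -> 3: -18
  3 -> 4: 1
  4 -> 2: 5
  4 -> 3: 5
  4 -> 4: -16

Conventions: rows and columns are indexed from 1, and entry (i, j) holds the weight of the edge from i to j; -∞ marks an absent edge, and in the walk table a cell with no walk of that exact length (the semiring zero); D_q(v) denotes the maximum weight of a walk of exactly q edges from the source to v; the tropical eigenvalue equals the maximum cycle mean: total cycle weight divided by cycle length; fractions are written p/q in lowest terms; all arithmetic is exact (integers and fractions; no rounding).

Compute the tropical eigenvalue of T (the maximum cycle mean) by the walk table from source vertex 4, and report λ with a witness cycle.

q=0: [-∞, -∞, -∞, 0]
q=1: [-∞, 5, 5, -16]
q=2: [-13, -5, 4, 6]
q=3: [-13, 11, 11, 5]
q=4: [-7, 10, 10, 12]
Optimal cycle mean attained by: cycle 3->4->3, total 1 + 5, length 2.
Answer: λ = 3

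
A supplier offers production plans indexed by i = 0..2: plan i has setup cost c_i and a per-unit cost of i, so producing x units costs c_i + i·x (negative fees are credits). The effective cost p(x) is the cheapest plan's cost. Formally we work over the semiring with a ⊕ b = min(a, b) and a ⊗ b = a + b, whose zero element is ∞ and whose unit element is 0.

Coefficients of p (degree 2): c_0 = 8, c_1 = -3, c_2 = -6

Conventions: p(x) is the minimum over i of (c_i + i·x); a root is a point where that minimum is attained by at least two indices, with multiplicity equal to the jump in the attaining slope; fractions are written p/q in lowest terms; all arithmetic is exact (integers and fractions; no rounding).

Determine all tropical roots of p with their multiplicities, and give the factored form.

hull edge (i=0, c=8) to (i=1, c=-3): slope -11, span 1
hull edge (i=1, c=-3) to (i=2, c=-6): slope -3, span 1
Factored form: p(x) = -6 ⊗ (x ⊕ 3) ⊗ (x ⊕ 11)
Answer: roots = 3 (mult 1), 11 (mult 1)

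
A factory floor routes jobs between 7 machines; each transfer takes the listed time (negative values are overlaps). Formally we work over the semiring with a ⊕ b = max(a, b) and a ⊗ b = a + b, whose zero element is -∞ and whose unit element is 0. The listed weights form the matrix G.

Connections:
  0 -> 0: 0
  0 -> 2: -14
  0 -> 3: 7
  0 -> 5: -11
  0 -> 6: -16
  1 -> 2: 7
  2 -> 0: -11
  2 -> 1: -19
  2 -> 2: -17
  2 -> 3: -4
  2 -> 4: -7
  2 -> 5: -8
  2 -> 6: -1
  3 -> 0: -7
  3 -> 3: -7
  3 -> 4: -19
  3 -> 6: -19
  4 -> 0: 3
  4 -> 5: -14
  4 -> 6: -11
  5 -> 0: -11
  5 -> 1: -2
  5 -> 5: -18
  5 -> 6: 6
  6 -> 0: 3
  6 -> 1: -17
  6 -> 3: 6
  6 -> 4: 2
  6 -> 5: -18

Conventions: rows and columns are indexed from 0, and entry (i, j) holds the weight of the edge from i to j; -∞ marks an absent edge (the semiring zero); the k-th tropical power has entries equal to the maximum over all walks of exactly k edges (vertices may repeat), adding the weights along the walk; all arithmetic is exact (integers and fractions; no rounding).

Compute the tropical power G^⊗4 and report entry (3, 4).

G^⊗2:
  [0, -13, -14, 7, -12, -11, -5]
  [-4, -12, -10, 3, 0, -1, 6]
  [2, -10, -12, 5, 1, -19, -2]
  [-7, -36, -21, 0, -17, -18, -23]
  [3, -16, -11, 10, -9, -8, -8]
  [9, -11, 5, 12, 8, -12, -12]
  [5, -20, -10, 10, -13, -8, -9]
G^⊗3:
  [0, -13, -6, 7, -3, -11, -5]
  [9, -3, -5, 12, 8, -12, 5]
  [4, -19, -3, 9, 0, -9, -10]
  [-7, -20, -21, 0, -19, -18, -12]
  [3, -10, -9, 10, -6, -8, -2]
  [11, -14, -4, 16, -2, -2, 4]
  [5, -10, -9, 12, -7, -6, -2]
G^⊗4:
  [0, -13, -6, 7, -3, -11, -5]
  [11, -12, 4, 16, 7, -2, -3]
  [4, -11, -10, 11, -8, -7, -3]
  [-7, -20, -13, 0, -10, -18, -12]
  [3, -10, -3, 10, 0, -8, -2]
  [11, -4, -3, 18, 6, 0, 4]
  [5, -8, -3, 12, 0, -6, 0]
Key observation: the optimum is the walk 3->0->5->6->4, with weight (-7) + (-11) + 6 + 2 = -10.
Optimal value attained by: walk 3->0->5->6->4.
Answer: (G^⊗4)[3][4] = -10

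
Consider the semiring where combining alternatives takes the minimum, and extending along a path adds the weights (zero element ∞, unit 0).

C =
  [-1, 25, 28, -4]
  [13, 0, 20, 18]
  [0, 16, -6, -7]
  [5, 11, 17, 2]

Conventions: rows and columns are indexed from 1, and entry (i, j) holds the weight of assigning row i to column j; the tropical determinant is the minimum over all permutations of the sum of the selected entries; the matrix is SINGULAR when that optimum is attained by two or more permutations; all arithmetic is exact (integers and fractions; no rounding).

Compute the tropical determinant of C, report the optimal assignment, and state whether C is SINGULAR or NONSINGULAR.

σ = (1, 2, 3, 4): (-1) + 0 + (-6) + 2 = -5
σ = (1, 2, 4, 3): (-1) + 0 + (-7) + 17 = 9
σ = (1, 3, 2, 4): (-1) + 20 + 16 + 2 = 37
σ = (1, 3, 4, 2): (-1) + 20 + (-7) + 11 = 23
σ = (1, 4, 2, 3): (-1) + 18 + 16 + 17 = 50
σ = (1, 4, 3, 2): (-1) + 18 + (-6) + 11 = 22
σ = (2, 1, 3, 4): 25 + 13 + (-6) + 2 = 34
σ = (2, 1, 4, 3): 25 + 13 + (-7) + 17 = 48
σ = (2, 3, 1, 4): 25 + 20 + 0 + 2 = 47
σ = (2, 3, 4, 1): 25 + 20 + (-7) + 5 = 43
σ = (2, 4, 1, 3): 25 + 18 + 0 + 17 = 60
σ = (2, 4, 3, 1): 25 + 18 + (-6) + 5 = 42
σ = (3, 1, 2, 4): 28 + 13 + 16 + 2 = 59
σ = (3, 1, 4, 2): 28 + 13 + (-7) + 11 = 45
σ = (3, 2, 1, 4): 28 + 0 + 0 + 2 = 30
σ = (3, 2, 4, 1): 28 + 0 + (-7) + 5 = 26
σ = (3, 4, 1, 2): 28 + 18 + 0 + 11 = 57
σ = (3, 4, 2, 1): 28 + 18 + 16 + 5 = 67
σ = (4, 1, 2, 3): (-4) + 13 + 16 + 17 = 42
σ = (4, 1, 3, 2): (-4) + 13 + (-6) + 11 = 14
σ = (4, 2, 1, 3): (-4) + 0 + 0 + 17 = 13
σ = (4, 2, 3, 1): (-4) + 0 + (-6) + 5 = -5
σ = (4, 3, 1, 2): (-4) + 20 + 0 + 11 = 27
σ = (4, 3, 2, 1): (-4) + 20 + 16 + 5 = 37
Optimal value attained by: σ = (1, 2, 3, 4).
Answer: det⊕(C) = -5; verdict: SINGULAR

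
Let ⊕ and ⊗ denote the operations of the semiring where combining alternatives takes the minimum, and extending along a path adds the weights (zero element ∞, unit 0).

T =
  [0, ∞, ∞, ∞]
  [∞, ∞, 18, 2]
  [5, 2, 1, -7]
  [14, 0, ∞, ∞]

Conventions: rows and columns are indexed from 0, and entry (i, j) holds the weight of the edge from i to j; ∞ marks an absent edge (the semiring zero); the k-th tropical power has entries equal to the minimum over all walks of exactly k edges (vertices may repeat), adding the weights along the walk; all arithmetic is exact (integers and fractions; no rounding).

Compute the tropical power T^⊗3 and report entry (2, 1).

T^⊗2:
  [0, ∞, ∞, ∞]
  [16, 2, 19, 11]
  [5, -7, 2, -6]
  [14, ∞, 18, 2]
T^⊗3:
  [0, ∞, ∞, ∞]
  [16, 11, 20, 4]
  [5, -6, 3, -5]
  [14, 2, 19, 11]
Key observation: the optimum is the walk 2->2->3->1, with weight 1 + (-7) + 0 = -6.
Optimal value attained by: walk 2->2->3->1.
Answer: (T^⊗3)[2][1] = -6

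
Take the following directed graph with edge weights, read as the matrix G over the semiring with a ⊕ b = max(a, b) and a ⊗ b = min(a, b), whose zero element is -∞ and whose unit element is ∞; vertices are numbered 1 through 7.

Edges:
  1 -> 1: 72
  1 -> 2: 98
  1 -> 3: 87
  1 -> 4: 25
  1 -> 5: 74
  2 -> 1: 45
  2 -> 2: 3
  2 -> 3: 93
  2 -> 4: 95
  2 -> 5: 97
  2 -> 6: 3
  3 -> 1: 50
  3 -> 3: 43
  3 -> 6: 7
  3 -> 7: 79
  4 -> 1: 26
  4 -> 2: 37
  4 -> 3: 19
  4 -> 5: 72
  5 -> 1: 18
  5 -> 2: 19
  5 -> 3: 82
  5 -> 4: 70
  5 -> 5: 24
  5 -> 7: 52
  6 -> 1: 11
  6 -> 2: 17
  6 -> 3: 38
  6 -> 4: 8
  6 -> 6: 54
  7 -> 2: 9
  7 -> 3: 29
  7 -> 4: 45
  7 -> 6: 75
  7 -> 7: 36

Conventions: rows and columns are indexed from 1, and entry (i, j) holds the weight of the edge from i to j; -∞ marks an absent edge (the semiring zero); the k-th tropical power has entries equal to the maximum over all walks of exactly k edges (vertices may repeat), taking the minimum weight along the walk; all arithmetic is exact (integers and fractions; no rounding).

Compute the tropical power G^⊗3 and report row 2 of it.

G^⊗2:
  [72, 72, 93, 95, 97, 7, 79]
  [50, 45, 82, 70, 72, 7, 79]
  [50, 50, 50, 45, 50, 75, 43]
  [37, 26, 72, 70, 37, 7, 52]
  [50, 37, 43, 45, 70, 52, 79]
  [38, 17, 38, 17, 17, 54, 38]
  [29, 37, 38, 36, 45, 54, 36]
G^⊗3:
  [72, 72, 82, 72, 72, 75, 79]
  [50, 50, 72, 70, 70, 75, 79]
  [50, 50, 50, 50, 50, 54, 50]
  [50, 37, 43, 45, 70, 52, 72]
  [50, 50, 70, 70, 50, 75, 52]
  [38, 38, 38, 38, 38, 54, 38]
  [38, 36, 45, 45, 37, 54, 45]
Answer: row 2 of G^⊗3 = [50, 50, 72, 70, 70, 75, 79]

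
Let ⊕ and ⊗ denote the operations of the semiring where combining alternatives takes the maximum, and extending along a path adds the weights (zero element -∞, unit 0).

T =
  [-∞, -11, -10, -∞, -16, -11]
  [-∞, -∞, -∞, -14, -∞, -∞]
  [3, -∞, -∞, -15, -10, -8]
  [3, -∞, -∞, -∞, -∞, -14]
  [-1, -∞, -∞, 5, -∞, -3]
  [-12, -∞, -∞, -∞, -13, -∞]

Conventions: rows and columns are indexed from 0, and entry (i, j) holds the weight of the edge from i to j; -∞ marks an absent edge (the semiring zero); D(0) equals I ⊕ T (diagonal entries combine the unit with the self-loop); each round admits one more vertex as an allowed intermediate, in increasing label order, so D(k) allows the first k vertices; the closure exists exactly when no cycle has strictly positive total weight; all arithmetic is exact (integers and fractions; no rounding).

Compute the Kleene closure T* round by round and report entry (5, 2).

D(0):
  [0, -11, -10, -∞, -16, -11]
  [-∞, 0, -∞, -14, -∞, -∞]
  [3, -∞, 0, -15, -10, -8]
  [3, -∞, -∞, 0, -∞, -14]
  [-1, -∞, -∞, 5, 0, -3]
  [-12, -∞, -∞, -∞, -13, 0]
D(1):
  [0, -11, -10, -∞, -16, -11]
  [-∞, 0, -∞, -14, -∞, -∞]
  [3, -8, 0, -15, -10, -8]
  [3, -8, -7, 0, -13, -8]
  [-1, -12, -11, 5, 0, -3]
  [-12, -23, -22, -∞, -13, 0]
D(2):
  [0, -11, -10, -25, -16, -11]
  [-∞, 0, -∞, -14, -∞, -∞]
  [3, -8, 0, -15, -10, -8]
  [3, -8, -7, 0, -13, -8]
  [-1, -12, -11, 5, 0, -3]
  [-12, -23, -22, -37, -13, 0]
D(3):
  [0, -11, -10, -25, -16, -11]
  [-∞, 0, -∞, -14, -∞, -∞]
  [3, -8, 0, -15, -10, -8]
  [3, -8, -7, 0, -13, -8]
  [-1, -12, -11, 5, 0, -3]
  [-12, -23, -22, -37, -13, 0]
D(4):
  [0, -11, -10, -25, -16, -11]
  [-11, 0, -21, -14, -27, -22]
  [3, -8, 0, -15, -10, -8]
  [3, -8, -7, 0, -13, -8]
  [8, -3, -2, 5, 0, -3]
  [-12, -23, -22, -37, -13, 0]
D(5):
  [0, -11, -10, -11, -16, -11]
  [-11, 0, -21, -14, -27, -22]
  [3, -8, 0, -5, -10, -8]
  [3, -8, -7, 0, -13, -8]
  [8, -3, -2, 5, 0, -3]
  [-5, -16, -15, -8, -13, 0]
D(6):
  [0, -11, -10, -11, -16, -11]
  [-11, 0, -21, -14, -27, -22]
  [3, -8, 0, -5, -10, -8]
  [3, -8, -7, 0, -13, -8]
  [8, -3, -2, 5, 0, -3]
  [-5, -16, -15, -8, -13, 0]
Answer: T*[5][2] = -15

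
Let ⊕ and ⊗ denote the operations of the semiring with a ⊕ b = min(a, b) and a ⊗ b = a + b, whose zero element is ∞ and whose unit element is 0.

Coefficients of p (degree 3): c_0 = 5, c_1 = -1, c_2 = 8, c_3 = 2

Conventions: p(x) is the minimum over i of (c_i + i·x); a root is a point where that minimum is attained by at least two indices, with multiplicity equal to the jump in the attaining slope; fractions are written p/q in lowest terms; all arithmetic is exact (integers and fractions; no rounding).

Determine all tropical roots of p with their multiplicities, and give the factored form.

hull edge (i=0, c=5) to (i=1, c=-1): slope -6, span 1
hull edge (i=1, c=-1) to (i=3, c=2): slope 3/2, span 2
Factored form: p(x) = 2 ⊗ (x ⊕ (-3/2)) ⊗ (x ⊕ (-3/2)) ⊗ (x ⊕ 6)
Answer: roots = -3/2 (mult 2), 6 (mult 1)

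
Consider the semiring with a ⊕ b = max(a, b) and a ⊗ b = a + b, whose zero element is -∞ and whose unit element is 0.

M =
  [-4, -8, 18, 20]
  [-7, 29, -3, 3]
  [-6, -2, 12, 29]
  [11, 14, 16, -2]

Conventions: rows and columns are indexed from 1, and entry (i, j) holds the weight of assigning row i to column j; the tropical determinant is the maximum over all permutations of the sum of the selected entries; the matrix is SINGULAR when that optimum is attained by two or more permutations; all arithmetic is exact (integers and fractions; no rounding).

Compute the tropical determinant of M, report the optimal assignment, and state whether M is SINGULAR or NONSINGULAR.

σ = (1, 2, 3, 4): (-4) + 29 + 12 + (-2) = 35
σ = (1, 2, 4, 3): (-4) + 29 + 29 + 16 = 70
σ = (1, 3, 2, 4): (-4) + (-3) + (-2) + (-2) = -11
σ = (1, 3, 4, 2): (-4) + (-3) + 29 + 14 = 36
σ = (1, 4, 2, 3): (-4) + 3 + (-2) + 16 = 13
σ = (1, 4, 3, 2): (-4) + 3 + 12 + 14 = 25
σ = (2, 1, 3, 4): (-8) + (-7) + 12 + (-2) = -5
σ = (2, 1, 4, 3): (-8) + (-7) + 29 + 16 = 30
σ = (2, 3, 1, 4): (-8) + (-3) + (-6) + (-2) = -19
σ = (2, 3, 4, 1): (-8) + (-3) + 29 + 11 = 29
σ = (2, 4, 1, 3): (-8) + 3 + (-6) + 16 = 5
σ = (2, 4, 3, 1): (-8) + 3 + 12 + 11 = 18
σ = (3, 1, 2, 4): 18 + (-7) + (-2) + (-2) = 7
σ = (3, 1, 4, 2): 18 + (-7) + 29 + 14 = 54
σ = (3, 2, 1, 4): 18 + 29 + (-6) + (-2) = 39
σ = (3, 2, 4, 1): 18 + 29 + 29 + 11 = 87
σ = (3, 4, 1, 2): 18 + 3 + (-6) + 14 = 29
σ = (3, 4, 2, 1): 18 + 3 + (-2) + 11 = 30
σ = (4, 1, 2, 3): 20 + (-7) + (-2) + 16 = 27
σ = (4, 1, 3, 2): 20 + (-7) + 12 + 14 = 39
σ = (4, 2, 1, 3): 20 + 29 + (-6) + 16 = 59
σ = (4, 2, 3, 1): 20 + 29 + 12 + 11 = 72
σ = (4, 3, 1, 2): 20 + (-3) + (-6) + 14 = 25
σ = (4, 3, 2, 1): 20 + (-3) + (-2) + 11 = 26
Optimal value attained by: σ = (3, 2, 4, 1).
Answer: det⊕(M) = 87; verdict: NONSINGULAR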